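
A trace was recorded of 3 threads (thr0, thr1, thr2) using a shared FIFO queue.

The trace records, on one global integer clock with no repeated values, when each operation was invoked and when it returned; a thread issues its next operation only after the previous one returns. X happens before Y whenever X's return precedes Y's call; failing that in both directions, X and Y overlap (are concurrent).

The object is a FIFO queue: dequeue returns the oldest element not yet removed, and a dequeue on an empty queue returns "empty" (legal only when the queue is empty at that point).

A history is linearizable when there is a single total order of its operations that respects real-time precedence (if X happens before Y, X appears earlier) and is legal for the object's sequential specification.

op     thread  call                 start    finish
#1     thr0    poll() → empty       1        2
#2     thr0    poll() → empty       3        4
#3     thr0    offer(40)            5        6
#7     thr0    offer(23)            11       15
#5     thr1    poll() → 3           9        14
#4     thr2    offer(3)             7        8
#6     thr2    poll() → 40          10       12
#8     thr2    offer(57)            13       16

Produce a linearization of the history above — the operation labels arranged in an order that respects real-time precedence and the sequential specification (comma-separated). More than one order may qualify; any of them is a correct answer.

after step 1 (#1 poll() → empty): queue <>
after step 2 (#2 poll() → empty): queue <>
after step 3 (#3 offer(40)): queue <40>
after step 4 (#4 offer(3)): queue <40,3>
after step 5 (#6 poll() → 40): queue <3>
after step 6 (#5 poll() → 3): queue <>
after step 7 (#7 offer(23)): queue <23>
after step 8 (#8 offer(57)): queue <23,57>

#1, #2, #3, #4, #6, #5, #7, #8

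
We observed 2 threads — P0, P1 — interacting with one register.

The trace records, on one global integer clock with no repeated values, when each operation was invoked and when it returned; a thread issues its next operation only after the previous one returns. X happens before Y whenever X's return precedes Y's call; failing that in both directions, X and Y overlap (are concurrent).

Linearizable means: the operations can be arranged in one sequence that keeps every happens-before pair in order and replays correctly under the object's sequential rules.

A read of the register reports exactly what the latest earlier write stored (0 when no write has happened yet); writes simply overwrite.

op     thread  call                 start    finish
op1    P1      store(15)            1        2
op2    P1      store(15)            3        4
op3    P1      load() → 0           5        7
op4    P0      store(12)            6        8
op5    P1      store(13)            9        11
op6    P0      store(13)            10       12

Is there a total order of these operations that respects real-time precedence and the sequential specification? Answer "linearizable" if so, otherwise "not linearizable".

events 1..6 are fine; event 7 — the response of op3 at time 7 — makes the prefix non-linearizable
one real-time candidate order over the 3 completed operations — the register replay rejects it
including or dropping the 1 pending operation (op4) in any combination fails
one such order, op1, op2, op3 (pending dropped), breaks at step 3 where op3 load() → 0 is illegal

not linearizable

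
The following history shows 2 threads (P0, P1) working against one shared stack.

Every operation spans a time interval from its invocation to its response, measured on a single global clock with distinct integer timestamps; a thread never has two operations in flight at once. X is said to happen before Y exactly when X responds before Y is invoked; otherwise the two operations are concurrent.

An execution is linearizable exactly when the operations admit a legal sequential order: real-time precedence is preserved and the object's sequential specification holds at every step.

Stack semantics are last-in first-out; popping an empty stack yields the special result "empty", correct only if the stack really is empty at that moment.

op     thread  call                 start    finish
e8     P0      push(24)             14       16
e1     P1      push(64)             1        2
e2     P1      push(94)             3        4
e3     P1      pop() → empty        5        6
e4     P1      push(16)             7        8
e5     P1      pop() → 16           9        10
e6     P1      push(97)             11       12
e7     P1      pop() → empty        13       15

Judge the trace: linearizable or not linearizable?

events 1..5 are fine; event 6 — the response of e3 at time 6 — makes the prefix non-linearizable
the sole real-time-consistent order of 3 completed operations fails the stack replay
sample order e1, e2, e3 stalls at step 3 — e3 pop() → empty has no legal effect

not linearizable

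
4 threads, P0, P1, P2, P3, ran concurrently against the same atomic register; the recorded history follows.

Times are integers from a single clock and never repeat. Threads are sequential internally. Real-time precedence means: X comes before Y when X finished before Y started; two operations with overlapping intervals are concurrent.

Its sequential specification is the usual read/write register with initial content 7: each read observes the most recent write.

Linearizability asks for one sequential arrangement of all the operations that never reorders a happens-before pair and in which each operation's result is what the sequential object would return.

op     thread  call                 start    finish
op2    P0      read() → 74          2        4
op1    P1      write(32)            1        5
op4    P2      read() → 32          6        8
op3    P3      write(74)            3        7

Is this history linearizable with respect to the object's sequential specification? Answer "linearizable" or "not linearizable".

one valid linearization: op3, op2, op1, op4
after step 1 (op3 write(74)): value 74
after step 2 (op2 read() → 74): value 74
after step 3 (op1 write(32)): value 32
after step 4 (op4 read() → 32): value 32

linearizable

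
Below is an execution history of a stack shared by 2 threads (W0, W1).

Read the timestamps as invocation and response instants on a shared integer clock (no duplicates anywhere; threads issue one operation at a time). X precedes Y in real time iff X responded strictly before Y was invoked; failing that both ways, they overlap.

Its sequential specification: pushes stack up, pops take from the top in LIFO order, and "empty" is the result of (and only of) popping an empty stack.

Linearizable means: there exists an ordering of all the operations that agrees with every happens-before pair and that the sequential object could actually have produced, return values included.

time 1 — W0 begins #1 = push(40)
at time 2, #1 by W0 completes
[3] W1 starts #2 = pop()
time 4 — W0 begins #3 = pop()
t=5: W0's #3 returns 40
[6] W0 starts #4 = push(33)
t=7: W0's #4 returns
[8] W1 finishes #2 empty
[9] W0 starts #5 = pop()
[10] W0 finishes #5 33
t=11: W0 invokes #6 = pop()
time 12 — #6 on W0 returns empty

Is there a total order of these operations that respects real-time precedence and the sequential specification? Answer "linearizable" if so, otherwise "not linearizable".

linearizable

a witness: #1, #3, #2, #4, #5, #6
step 1: #1 push(40) — stack <40>
step 2: #3 pop() → 40 — stack <>
step 3: #2 pop() → empty — stack <>
step 4: #4 push(33) — stack <33>
step 5: #5 pop() → 33 — stack <>
step 6: #6 pop() → empty — stack <>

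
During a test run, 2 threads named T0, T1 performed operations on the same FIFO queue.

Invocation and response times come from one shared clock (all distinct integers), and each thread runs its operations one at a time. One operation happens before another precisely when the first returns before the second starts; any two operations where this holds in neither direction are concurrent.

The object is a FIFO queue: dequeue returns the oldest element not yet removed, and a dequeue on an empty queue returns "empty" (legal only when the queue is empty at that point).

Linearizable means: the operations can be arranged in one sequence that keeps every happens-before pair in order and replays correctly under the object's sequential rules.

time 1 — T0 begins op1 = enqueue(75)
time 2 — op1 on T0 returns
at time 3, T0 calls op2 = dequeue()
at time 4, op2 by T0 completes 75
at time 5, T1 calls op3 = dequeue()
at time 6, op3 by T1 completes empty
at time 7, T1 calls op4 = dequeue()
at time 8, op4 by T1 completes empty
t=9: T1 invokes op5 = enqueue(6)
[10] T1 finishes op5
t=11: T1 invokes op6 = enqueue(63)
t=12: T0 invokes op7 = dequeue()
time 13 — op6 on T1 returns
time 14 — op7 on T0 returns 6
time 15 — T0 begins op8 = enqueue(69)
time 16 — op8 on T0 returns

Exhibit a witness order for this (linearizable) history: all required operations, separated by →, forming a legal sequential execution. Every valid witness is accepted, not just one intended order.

op1 → op2 → op3 → op4 → op5 → op6 → op7 → op8

1. op1 enqueue(75), leaving queue <75>
2. op2 dequeue() → 75, leaving queue <>
3. op3 dequeue() → empty, leaving queue <>
4. op4 dequeue() → empty, leaving queue <>
5. op5 enqueue(6), leaving queue <6>
6. op6 enqueue(63), leaving queue <6,63>
7. op7 dequeue() → 6, leaving queue <63>
8. op8 enqueue(69), leaving queue <63,69>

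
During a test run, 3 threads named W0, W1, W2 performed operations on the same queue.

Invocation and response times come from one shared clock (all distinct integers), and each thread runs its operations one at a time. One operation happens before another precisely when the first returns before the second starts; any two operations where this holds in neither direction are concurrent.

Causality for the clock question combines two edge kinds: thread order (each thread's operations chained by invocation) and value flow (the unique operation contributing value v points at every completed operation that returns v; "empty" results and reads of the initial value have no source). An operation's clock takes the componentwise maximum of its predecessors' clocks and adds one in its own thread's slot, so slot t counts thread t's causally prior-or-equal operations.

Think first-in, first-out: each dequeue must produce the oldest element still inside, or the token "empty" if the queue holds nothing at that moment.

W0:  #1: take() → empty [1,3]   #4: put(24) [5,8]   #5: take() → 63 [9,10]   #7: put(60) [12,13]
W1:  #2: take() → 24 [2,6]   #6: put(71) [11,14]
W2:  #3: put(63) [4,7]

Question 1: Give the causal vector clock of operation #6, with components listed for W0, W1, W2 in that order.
Answer: (2, 2, 0)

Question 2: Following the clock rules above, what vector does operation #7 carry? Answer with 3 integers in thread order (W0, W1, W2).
Answer: (4, 0, 1)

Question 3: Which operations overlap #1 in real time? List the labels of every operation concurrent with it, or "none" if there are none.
Answer: #2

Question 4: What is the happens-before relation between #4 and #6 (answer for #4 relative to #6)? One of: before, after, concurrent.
Answer: before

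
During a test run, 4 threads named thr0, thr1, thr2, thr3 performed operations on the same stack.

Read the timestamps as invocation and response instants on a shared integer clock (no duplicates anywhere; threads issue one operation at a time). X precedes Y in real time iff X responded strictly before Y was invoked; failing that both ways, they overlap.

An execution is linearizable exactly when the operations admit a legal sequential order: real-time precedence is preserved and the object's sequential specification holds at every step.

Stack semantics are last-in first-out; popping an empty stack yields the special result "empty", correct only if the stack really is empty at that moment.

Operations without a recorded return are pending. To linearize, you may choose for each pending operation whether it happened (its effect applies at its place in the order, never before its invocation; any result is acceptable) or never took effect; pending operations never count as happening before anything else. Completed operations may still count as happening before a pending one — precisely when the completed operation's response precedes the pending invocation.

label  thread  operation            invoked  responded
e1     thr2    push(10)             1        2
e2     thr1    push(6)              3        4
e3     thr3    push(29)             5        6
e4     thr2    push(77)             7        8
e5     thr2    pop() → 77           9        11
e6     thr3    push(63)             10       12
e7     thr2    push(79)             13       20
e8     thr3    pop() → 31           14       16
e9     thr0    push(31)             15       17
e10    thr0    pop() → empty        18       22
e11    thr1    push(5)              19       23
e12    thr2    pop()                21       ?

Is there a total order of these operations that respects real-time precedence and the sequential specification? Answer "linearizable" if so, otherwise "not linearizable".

not linearizable

through event 21 a valid linearization exists; event 22 (e10 responding at time 22) ends that
16 orders of the 10 completed stack ops respect real time; none is legal
completion choices over the 2 pending operations (e11, e12) were checked; none helps
for example e1, e2, e3, e4, e5, e6, e7, e8, e9, e10 (pending dropped) fails at step 8: e8 pop() → 31 is not legal there
for example e1, e2, e3, e4, e5, e6, e7, e9, e8, e10 (pending dropped) fails at step 10: e10 pop() → empty is not legal there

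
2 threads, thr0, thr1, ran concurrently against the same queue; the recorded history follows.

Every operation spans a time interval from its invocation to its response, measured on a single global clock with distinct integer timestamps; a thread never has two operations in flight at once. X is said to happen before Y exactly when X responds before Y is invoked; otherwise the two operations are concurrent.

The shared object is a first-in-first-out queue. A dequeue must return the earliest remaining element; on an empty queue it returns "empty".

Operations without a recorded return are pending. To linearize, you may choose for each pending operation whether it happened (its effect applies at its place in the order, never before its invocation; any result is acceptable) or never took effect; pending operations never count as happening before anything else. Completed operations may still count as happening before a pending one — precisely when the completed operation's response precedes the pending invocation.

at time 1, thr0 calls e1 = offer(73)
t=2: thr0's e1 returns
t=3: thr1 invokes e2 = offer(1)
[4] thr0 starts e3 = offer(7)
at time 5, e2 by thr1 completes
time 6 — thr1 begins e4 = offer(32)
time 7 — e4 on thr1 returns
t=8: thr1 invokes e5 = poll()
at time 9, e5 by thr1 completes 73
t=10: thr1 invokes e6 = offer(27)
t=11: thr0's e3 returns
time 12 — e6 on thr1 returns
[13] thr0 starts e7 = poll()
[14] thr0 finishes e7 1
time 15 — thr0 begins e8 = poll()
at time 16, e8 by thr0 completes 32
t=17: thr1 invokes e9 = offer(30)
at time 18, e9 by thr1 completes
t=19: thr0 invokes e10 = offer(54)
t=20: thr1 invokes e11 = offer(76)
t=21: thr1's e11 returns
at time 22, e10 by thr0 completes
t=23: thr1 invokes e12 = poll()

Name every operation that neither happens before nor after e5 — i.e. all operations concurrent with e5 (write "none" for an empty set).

overlap test against e5 [8,9]: concurrent iff the interval meets 8..9
e1 [1,2]: before
e2 [3,5]: before
e3 [4,11]: concurrent
e4 [6,7]: before
e6 [10,12]: after
e7 [13,14]: after
e8 [15,16]: after
e9 [17,18]: after
e10 [19,22]: after
e11 [20,21]: after
e12 [23,…): after

e3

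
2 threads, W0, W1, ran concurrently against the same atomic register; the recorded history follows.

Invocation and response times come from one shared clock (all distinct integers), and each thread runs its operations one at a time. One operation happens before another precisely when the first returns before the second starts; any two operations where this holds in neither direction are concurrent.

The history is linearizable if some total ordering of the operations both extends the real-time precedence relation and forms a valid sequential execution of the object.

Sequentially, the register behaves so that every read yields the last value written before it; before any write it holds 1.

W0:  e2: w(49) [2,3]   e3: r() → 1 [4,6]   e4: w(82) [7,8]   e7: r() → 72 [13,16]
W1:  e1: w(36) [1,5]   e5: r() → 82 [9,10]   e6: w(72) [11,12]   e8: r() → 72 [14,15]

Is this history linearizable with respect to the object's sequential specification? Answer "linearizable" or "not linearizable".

not linearizable

already the first 6 events (up to e3's response at time 6) admit no linearization; the first 5 still do
checked exhaustively: 3 real-time-consistent orders of 3 completed operations, zero legal atomic register replays
sample order e1, e2, e3 stalls at step 3 — e3 r() → 1 has no legal effect
sample order e2, e1, e3 stalls at step 3 — e3 r() → 1 has no legal effect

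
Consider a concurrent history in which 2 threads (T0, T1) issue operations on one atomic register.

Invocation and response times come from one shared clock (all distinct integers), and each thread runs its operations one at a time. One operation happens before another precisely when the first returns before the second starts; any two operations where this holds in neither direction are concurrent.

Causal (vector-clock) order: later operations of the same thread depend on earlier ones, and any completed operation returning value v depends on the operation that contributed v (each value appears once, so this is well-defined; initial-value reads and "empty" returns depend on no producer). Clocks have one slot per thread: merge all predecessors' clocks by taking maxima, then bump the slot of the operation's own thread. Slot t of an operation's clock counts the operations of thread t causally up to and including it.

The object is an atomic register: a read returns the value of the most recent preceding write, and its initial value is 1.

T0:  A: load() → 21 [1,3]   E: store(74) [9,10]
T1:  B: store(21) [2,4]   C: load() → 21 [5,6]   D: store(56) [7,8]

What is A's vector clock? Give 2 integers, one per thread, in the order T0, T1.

(1, 1)

no predecessors for B (invoked 2): T1 increments from zero → (0, 1)
C, invoked 5, takes VC(B)=(0, 1) under max, adds 1 for T1 → (0, 2)
A, invoked 1, takes VC(B)=(0, 1) under max, adds 1 for T0 → (1, 1)
D, invoked 7, takes VC(C)=(0, 2) under max, adds 1 for T1 → (0, 3)
E, invoked 9, takes VC(A)=(1, 1) under max, adds 1 for T0 → (2, 1)
target: VC(A) = (1, 1)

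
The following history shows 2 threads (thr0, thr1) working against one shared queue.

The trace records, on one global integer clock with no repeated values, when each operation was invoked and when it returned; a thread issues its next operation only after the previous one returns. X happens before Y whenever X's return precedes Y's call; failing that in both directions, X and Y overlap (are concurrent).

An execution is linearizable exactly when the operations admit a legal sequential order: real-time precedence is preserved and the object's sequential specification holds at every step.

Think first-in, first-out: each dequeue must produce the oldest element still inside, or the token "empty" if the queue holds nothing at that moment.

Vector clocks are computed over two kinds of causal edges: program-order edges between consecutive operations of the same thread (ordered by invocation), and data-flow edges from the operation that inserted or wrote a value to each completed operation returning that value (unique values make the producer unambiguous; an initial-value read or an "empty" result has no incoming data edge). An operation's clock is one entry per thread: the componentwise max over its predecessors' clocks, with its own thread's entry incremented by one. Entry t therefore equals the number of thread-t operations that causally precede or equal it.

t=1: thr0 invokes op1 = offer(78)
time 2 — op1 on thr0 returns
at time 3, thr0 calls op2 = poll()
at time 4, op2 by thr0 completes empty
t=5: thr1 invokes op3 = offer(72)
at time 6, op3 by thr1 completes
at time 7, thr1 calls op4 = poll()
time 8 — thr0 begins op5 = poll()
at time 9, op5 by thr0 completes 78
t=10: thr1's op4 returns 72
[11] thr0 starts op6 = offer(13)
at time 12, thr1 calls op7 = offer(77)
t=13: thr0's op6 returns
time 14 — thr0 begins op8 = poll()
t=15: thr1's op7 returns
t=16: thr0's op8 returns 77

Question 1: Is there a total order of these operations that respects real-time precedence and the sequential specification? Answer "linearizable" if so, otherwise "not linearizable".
not linearizable

through event 3 a valid linearization exists; event 4 (op2 responding at time 4) ends that
a single order respects real time; the 2 completed queue operations fail replay along it
one such order, op1, op2, breaks at step 2 where op2 poll() → empty is illegal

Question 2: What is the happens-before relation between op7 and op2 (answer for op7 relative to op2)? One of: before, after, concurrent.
Answer: after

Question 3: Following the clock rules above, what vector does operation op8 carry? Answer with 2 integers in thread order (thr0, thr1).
Answer: (5, 3)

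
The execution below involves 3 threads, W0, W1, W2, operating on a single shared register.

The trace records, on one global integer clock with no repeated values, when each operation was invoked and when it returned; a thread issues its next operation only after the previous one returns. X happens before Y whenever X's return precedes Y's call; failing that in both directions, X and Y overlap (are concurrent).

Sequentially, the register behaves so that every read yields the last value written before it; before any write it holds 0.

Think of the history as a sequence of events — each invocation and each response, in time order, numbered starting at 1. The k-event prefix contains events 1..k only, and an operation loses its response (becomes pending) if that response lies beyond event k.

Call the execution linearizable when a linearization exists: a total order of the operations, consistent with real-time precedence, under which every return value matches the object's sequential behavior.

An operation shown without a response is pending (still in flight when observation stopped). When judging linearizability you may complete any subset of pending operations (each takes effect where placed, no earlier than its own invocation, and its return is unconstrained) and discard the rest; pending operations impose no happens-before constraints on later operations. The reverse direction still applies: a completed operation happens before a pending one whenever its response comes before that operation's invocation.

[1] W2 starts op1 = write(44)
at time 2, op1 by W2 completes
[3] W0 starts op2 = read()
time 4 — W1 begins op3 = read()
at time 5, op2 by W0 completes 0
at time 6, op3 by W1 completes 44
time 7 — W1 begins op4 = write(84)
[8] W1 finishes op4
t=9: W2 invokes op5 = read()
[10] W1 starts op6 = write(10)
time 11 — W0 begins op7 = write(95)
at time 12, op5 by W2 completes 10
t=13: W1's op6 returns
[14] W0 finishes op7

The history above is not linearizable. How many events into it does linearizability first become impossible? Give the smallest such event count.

events 1..4 are linearizable, e.g. via op1:
step 1: op1 write(44) — value 44
adding event 5 (op2 responds at 5) leaves no legal real-time order
every completion of the 1 pending operation (op3) was checked; none linearizes
e.g. op1, op2 (pending dropped): illegal at step 2, since op2 read() → 0 cannot apply there

5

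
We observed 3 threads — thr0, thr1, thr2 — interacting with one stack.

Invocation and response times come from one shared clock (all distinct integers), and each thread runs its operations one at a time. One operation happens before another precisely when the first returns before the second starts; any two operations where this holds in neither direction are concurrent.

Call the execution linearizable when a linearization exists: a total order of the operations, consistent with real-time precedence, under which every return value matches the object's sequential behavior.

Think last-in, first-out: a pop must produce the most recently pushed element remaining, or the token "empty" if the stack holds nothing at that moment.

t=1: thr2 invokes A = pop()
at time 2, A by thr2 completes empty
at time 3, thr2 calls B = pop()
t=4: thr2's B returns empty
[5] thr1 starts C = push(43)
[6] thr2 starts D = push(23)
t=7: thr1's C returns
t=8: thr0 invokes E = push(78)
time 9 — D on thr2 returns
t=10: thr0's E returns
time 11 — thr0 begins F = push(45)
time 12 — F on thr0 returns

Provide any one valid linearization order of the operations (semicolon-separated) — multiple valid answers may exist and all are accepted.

A; B; C; D; E; F

after step 1 (A pop() → empty): stack <>
after step 2 (B pop() → empty): stack <>
after step 3 (C push(43)): stack <43>
after step 4 (D push(23)): stack <43,23>
after step 5 (E push(78)): stack <43,23,78>
after step 6 (F push(45)): stack <43,23,78,45>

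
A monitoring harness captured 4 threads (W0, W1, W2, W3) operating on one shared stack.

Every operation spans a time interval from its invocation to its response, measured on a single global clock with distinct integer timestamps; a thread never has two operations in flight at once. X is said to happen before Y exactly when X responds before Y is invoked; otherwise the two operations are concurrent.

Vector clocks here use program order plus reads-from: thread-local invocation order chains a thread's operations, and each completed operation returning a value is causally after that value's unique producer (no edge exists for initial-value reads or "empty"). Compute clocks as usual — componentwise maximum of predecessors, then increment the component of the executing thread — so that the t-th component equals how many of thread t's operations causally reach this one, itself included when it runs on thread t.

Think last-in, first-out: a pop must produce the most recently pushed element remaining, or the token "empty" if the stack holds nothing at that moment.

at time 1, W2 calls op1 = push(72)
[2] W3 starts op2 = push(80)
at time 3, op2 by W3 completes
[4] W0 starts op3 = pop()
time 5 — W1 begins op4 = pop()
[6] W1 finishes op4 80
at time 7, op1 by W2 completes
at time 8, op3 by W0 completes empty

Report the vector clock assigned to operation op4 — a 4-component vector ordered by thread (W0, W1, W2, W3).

invoked at 2, op2 has no predecessors; its own W3 bump gives (0, 0, 0, 1)
invoked at 1, op1 has no predecessors; its own W2 bump gives (0, 0, 1, 0)
invoked at 4, op3 has no predecessors; its own W0 bump gives (1, 0, 0, 0)
VC(op4, invoked at 5): max of VC(op2)=(0, 0, 0, 1), then +1 on thread W1 → (0, 1, 0, 1)
target: VC(op4) = (0, 1, 0, 1)

(0, 1, 0, 1)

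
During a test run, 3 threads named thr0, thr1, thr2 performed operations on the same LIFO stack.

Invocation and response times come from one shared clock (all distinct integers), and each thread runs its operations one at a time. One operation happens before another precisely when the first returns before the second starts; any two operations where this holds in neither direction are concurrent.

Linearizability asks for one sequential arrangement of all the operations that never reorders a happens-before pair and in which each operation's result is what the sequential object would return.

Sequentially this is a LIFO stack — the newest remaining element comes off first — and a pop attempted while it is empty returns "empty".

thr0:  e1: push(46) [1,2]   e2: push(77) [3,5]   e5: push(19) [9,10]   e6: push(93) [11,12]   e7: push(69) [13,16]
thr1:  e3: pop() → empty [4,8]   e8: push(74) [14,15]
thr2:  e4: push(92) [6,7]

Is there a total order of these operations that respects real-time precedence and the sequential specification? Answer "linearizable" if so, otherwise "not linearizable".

not linearizable

events 1..7 are fine; event 8 — the response of e3 at time 8 — makes the prefix non-linearizable
real-time-consistent orders of the 4 completed operations: 3 — all fail the LIFO stack replay
take e1, e2, e3, e4: step 3 already fails, because e3 pop() → empty cannot occur there
take e1, e2, e4, e3: step 4 already fails, because e3 pop() → empty cannot occur there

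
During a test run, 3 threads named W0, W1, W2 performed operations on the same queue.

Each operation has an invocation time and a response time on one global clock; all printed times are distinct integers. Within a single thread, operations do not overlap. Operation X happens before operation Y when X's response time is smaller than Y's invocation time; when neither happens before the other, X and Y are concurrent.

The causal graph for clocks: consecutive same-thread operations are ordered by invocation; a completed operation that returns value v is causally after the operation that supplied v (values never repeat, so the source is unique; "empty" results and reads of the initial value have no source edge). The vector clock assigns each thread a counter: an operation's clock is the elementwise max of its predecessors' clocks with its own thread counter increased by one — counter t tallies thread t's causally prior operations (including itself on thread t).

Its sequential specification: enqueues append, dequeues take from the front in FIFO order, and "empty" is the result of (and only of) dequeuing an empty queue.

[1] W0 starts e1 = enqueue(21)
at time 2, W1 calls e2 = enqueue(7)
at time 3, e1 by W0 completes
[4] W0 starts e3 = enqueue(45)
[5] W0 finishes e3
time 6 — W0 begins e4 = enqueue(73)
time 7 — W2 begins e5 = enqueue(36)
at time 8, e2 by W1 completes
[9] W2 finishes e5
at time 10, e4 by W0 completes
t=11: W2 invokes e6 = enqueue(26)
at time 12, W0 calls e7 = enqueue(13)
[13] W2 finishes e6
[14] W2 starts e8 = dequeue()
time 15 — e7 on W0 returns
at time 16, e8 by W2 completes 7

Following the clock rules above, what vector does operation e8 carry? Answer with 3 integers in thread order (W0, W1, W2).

(0, 1, 3)

e5, invoked 7, has no incoming edges; only W2's bump applies → (0, 0, 1)
e2, invoked 2, has no incoming edges; only W1's bump applies → (0, 1, 0)
e1, invoked 1, has no incoming edges; only W0's bump applies → (1, 0, 0)
invoked at 11, e6 merges VC(e5)=(0, 0, 1) and bumps W2's slot → (0, 0, 2)
invoked at 4, e3 merges VC(e1)=(1, 0, 0) and bumps W0's slot → (2, 0, 0)
invoked at 6, e4 merges VC(e3)=(2, 0, 0) and bumps W0's slot → (3, 0, 0)
invoked at 14, e8 merges VC(e2)=(0, 1, 0), VC(e6)=(0, 0, 2) and bumps W2's slot → (0, 1, 3)
invoked at 12, e7 merges VC(e4)=(3, 0, 0) and bumps W0's slot → (4, 0, 0)
target: VC(e8) = (0, 1, 3)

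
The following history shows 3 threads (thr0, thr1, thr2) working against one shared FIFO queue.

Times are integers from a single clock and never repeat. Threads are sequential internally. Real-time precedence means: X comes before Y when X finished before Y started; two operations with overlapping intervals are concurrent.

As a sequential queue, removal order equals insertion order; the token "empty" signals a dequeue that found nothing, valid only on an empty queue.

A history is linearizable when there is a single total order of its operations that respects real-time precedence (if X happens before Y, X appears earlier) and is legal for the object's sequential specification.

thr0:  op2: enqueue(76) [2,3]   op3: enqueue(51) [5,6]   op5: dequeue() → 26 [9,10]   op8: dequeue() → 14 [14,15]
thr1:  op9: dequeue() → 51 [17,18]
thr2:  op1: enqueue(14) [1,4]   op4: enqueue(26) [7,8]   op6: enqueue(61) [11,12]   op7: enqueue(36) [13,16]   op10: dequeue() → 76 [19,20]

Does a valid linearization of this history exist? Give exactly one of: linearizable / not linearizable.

already the first 10 events (up to op5's response at time 10) admit no linearization; the first 9 still do
all 2 real-time-respecting orders fail — 5 completed FIFO queue operations, no legal replay
one such order, op1, op2, op3, op4, op5, breaks at step 5 where op5 dequeue() → 26 is illegal
one such order, op2, op1, op3, op4, op5, breaks at step 5 where op5 dequeue() → 26 is illegal

not linearizable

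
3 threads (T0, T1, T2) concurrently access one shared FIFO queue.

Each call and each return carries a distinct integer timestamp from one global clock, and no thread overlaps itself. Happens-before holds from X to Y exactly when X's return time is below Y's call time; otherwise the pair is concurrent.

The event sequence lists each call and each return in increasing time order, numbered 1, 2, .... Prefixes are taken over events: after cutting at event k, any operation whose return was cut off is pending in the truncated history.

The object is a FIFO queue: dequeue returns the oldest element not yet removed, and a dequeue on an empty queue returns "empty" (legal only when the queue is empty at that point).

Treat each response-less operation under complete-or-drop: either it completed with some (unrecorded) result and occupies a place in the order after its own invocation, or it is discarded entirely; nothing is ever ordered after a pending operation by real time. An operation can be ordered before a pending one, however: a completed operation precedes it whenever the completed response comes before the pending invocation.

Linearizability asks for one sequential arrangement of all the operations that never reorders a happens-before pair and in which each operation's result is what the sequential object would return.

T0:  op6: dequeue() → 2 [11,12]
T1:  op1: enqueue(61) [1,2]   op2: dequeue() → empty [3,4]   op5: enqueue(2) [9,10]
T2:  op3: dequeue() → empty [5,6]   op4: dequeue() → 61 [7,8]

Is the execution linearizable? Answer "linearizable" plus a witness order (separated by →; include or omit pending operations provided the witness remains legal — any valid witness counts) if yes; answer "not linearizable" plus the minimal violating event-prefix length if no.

not linearizable — minimal violating prefix: 4 events

cut after 3 events: linearizable; cut after 4 events (op2 responds, time 4): not linearizable
exhaustive check: the 2 completed FIFO queue ops admit one real-time order; illegal
e.g. op1, op2: illegal at step 2, since op2 dequeue() → empty cannot apply there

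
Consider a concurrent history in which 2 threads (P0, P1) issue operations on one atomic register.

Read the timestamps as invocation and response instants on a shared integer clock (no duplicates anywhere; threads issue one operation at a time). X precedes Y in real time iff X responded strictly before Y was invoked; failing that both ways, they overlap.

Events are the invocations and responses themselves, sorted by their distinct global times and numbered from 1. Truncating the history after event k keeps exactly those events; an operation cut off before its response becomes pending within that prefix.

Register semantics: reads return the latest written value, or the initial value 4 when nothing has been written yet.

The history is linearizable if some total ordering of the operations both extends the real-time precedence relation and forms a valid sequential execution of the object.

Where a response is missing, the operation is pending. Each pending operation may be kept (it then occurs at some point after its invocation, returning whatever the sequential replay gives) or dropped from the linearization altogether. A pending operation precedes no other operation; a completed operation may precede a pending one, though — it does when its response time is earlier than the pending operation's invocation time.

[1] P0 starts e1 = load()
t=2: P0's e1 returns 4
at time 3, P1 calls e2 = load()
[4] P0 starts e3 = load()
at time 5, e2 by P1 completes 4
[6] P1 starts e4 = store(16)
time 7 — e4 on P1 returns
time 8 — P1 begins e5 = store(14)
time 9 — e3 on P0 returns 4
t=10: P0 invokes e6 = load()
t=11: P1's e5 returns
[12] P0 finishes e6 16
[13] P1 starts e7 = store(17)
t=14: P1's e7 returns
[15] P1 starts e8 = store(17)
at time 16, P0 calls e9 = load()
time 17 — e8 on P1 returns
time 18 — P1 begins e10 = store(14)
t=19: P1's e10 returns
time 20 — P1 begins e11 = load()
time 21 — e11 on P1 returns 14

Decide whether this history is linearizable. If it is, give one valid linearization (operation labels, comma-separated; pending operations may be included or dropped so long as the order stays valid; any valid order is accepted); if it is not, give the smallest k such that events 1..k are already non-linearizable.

step 1: e1 load() → 4 — value 4
step 2: e2 load() → 4 — value 4
step 3: e3 load() → 4 — value 4
step 4: e4 store(16) — value 16
step 5: e6 load() → 16 — value 16
step 6: e5 store(14) — value 14
step 7: e7 store(17) — value 17
step 8: e8 store(17) — value 17
step 9: e9 load() (pending, included) — value 17
step 10: e10 store(14) — value 14
step 11: e11 load() → 14 — value 14

linearizable — witness: e1, e2, e3, e4, e6, e5, e7, e8, e9, e10, e11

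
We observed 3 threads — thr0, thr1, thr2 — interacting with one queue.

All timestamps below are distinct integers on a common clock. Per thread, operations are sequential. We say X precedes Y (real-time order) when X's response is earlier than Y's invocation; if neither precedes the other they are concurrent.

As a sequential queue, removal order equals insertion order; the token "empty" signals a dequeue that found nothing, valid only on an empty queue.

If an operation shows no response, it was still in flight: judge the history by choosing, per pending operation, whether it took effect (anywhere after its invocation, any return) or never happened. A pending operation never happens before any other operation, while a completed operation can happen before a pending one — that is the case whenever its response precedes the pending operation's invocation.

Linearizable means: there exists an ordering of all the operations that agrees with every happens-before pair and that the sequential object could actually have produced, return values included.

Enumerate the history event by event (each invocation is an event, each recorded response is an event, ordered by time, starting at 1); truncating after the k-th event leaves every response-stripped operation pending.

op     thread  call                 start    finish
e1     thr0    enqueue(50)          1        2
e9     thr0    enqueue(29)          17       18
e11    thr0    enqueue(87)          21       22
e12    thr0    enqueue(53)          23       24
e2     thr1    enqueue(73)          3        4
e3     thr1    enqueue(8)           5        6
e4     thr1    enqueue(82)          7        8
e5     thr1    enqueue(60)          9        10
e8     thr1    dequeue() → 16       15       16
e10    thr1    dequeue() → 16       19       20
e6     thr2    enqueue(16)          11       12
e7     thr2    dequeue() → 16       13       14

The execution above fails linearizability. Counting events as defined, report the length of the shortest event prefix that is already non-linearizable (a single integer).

one valid order for events 1..13 is e1, e2, e3, e4, e5, e6:
step 1: e1 enqueue(50) — queue <50>
step 2: e2 enqueue(73) — queue <50,73>
step 3: e3 enqueue(8) — queue <50,73,8>
step 4: e4 enqueue(82) — queue <50,73,8,82>
step 5: e5 enqueue(60) — queue <50,73,8,82,60>
step 6: e6 enqueue(16) — queue <50,73,8,82,60,16>
at event 14 (e7's time-14 response) nothing linearizes any more
e.g. e1, e2, e3, e4, e5, e6, e7: illegal at step 7, since e7 dequeue() → 16 cannot apply there

14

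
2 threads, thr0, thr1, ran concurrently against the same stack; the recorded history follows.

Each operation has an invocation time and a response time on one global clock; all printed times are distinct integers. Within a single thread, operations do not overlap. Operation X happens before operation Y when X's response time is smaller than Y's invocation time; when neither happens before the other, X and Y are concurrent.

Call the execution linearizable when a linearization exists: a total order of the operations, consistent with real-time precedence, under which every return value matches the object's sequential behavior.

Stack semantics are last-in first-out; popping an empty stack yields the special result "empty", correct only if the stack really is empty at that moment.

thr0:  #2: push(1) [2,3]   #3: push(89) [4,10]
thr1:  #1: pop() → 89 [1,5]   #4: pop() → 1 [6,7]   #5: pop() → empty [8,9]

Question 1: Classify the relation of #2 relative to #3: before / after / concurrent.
#2 spans [2,3], #3 spans [4,10]
resp(#2)=3 < inv(#3)=4

before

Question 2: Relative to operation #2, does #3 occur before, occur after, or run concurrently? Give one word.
#3 spans [4,10], #2 spans [2,3]
resp(#2)=3 < inv(#3)=4

after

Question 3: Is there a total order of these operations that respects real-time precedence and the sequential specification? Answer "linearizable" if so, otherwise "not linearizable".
witness order: #2, #3, #1, #4, #5
step 1: #2 push(1) — stack <1>
step 2: #3 push(89) — stack <1,89>
step 3: #1 pop() → 89 — stack <1>
step 4: #4 pop() → 1 — stack <>
step 5: #5 pop() → empty — stack <>

linearizable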